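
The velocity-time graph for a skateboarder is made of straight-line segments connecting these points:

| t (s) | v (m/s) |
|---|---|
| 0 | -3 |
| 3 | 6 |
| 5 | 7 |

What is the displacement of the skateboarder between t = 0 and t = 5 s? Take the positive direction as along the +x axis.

Displacement is the signed area under the v-t curve.
0–3 s: ½(-3 + 6)(3) = 4.5 m
3–5 s: ½(6 + 7)(2) = 13 m
Net displacement = 17.5 m

17.5 m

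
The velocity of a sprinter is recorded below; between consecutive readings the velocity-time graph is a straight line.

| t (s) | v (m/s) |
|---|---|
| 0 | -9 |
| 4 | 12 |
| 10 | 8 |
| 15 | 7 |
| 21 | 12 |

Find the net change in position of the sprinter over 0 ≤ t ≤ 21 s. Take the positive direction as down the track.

160.5 m

Displacement is the signed area under the v-t curve.
0–4 s: ½(-9 + 12)(4) = 6 m
4–10 s: ½(12 + 8)(6) = 60 m
10–15 s: ½(8 + 7)(5) = 37.5 m
15–21 s: ½(7 + 12)(6) = 57 m
Net displacement = 160.5 m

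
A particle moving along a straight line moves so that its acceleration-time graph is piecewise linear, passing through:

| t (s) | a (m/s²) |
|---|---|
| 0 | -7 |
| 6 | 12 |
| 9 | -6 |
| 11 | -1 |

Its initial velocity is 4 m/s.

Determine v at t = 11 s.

21 m/s

Δv equals the area under the a-t graph; then v = v₀ + Δv.
0–6 s: ½(-7 + 12)(6) = 15 m/s
6–9 s: ½(12 + -6)(3) = 9 m/s
9–11 s: ½(-6 + -1)(2) = -7 m/s
Δv = 17 m/s, so v(11) = 4 + (17) = 21 m/s.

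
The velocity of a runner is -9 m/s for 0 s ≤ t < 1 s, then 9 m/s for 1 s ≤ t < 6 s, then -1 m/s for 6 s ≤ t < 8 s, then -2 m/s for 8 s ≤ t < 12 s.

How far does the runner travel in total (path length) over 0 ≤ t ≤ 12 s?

64 m

Distance (not displacement) is the total path length: add the absolute areas under v-t.
0–1 s: |-9| × 1 = 9 m
1–6 s: |9| × 5 = 45 m
6–8 s: |-1| × 2 = 2 m
8–12 s: |-2| × 4 = 8 m
Total distance = 64 m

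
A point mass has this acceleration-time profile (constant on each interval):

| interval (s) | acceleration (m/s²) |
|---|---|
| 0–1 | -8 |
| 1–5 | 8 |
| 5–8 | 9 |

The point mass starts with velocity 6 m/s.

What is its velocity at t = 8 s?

57 m/s

Δv equals the area under the a-t graph; then v = v₀ + Δv.
0–1 s: -8 × 1 = -8 m/s
1–5 s: 8 × 4 = 32 m/s
5–8 s: 9 × 3 = 27 m/s
Δv = 51 m/s, so v(8) = 6 + (51) = 57 m/s.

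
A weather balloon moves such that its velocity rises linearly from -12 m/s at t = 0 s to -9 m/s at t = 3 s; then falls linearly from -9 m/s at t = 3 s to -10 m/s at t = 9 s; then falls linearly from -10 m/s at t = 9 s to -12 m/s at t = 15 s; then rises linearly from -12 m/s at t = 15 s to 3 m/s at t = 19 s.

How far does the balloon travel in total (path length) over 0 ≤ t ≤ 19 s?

174.9 m

Total distance travelled is ∫|v| dt — sum the magnitudes of each area piece.
0–3 s: |½(-12 + -9)(3)| = 31.5 m
3–9 s: |½(-9 + -10)(6)| = 57 m
9–15 s: |½(-10 + -12)(6)| = 66 m
15–19 s: v = 0 at t = 18.2 s; triangle areas 19.2 + 1.2 = 20.4 m
Total distance = 174.9 m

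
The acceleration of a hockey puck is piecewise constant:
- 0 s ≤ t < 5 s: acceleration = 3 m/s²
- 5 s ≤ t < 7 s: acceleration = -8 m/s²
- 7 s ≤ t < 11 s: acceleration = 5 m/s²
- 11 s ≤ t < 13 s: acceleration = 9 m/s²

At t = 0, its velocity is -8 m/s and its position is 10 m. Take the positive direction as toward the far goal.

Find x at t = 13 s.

49.5 m

On each constant-a segment, Δv = aΔt and Δx = v₀Δt + ½aΔt²; chain segment to segment.
0–5 s: v starts -8 m/s; Δx = -8·5 + ½·3·5² = -2.5 m; v ends 7 m/s.
5–7 s: v starts 7 m/s; Δx = 7·2 + ½·-8·2² = -2 m; v ends -9 m/s.
7–11 s: v starts -9 m/s; Δx = -9·4 + ½·5·4² = 4 m; v ends 11 m/s.
11–13 s: v starts 11 m/s; Δx = 11·2 + ½·9·2² = 40 m; v ends 29 m/s.
x(13) = 10 + Σ Δx = 49.5 m.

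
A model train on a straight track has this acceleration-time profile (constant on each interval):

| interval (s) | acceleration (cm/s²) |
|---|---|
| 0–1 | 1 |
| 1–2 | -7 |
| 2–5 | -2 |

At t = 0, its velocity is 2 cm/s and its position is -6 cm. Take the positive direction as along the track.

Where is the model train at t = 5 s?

On each constant-a segment, Δv = aΔt and Δx = v₀Δt + ½aΔt²; chain segment to segment.
0–1 s: v starts 2 cm/s; Δx = 2·1 + ½·1·1² = 2.5 cm; v ends 3 cm/s.
1–2 s: v starts 3 cm/s; Δx = 3·1 + ½·-7·1² = -0.5 cm; v ends -4 cm/s.
2–5 s: v starts -4 cm/s; Δx = -4·3 + ½·-2·3² = -21 cm; v ends -10 cm/s.
x(5) = -6 + Σ Δx = -25 cm.

-25 cm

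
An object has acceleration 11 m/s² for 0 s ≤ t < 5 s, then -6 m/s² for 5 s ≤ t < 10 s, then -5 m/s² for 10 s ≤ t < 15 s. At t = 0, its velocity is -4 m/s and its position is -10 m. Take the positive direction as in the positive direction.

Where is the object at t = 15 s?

330 m

On each constant-a segment, Δv = aΔt and Δx = v₀Δt + ½aΔt²; chain segment to segment.
0–5 s: v starts -4 m/s; Δx = -4·5 + ½·11·5² = 117.5 m; v ends 51 m/s.
5–10 s: v starts 51 m/s; Δx = 51·5 + ½·-6·5² = 180 m; v ends 21 m/s.
10–15 s: v starts 21 m/s; Δx = 21·5 + ½·-5·5² = 42.5 m; v ends -4 m/s.
x(15) = -10 + Σ Δx = 330 m.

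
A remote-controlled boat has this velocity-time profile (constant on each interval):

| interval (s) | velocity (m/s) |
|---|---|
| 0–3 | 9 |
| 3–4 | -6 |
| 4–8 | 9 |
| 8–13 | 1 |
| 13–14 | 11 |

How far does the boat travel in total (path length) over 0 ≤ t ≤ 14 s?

85 m

Total distance travelled is ∫|v| dt — sum the magnitudes of each area piece.
0–3 s: |9| × 3 = 27 m
3–4 s: |-6| × 1 = 6 m
4–8 s: |9| × 4 = 36 m
8–13 s: |1| × 5 = 5 m
13–14 s: |11| × 1 = 11 m
Total distance = 85 m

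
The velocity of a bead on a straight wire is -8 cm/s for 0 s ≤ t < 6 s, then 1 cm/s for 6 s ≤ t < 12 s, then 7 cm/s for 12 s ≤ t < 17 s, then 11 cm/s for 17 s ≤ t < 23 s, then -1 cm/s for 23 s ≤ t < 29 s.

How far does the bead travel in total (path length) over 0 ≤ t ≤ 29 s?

161 cm

Distance (not displacement) is the total path length: add the absolute areas under v-t.
0–6 s: |-8| × 6 = 48 cm
6–12 s: |1| × 6 = 6 cm
12–17 s: |7| × 5 = 35 cm
17–23 s: |11| × 6 = 66 cm
23–29 s: |-1| × 6 = 6 cm
Total distance = 161 cm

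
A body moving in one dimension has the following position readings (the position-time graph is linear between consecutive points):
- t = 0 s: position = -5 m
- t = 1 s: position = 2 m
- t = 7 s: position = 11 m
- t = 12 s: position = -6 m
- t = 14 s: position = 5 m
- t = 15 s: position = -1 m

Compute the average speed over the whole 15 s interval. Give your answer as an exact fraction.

10/3 m/s

Average speed = (total path length)/(elapsed time); on a piecewise-linear x-t graph the path length is Σ|Δx|.
0–1 s: |Δx| = |2 − -5| = 7 m
1–7 s: |Δx| = |11 − 2| = 9 m
7–12 s: |Δx| = |-6 − 11| = 17 m
12–14 s: |Δx| = |5 − -6| = 11 m
14–15 s: |Δx| = |-1 − 5| = 6 m
Total path = 50 m; average speed = 50/15 = 10/3 m/s.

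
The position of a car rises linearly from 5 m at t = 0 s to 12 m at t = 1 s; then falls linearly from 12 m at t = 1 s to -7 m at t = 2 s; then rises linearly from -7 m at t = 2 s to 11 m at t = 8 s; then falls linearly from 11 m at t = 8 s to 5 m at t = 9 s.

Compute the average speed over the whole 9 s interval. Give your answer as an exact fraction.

Average speed = (total path length)/(elapsed time); on a piecewise-linear x-t graph the path length is Σ|Δx|.
0–1 s: |Δx| = |12 − 5| = 7 m
1–2 s: |Δx| = |-7 − 12| = 19 m
2–8 s: |Δx| = |11 − -7| = 18 m
8–9 s: |Δx| = |5 − 11| = 6 m
Total path = 50 m; average speed = 50/9 = 50/9 m/s.

50/9 m/s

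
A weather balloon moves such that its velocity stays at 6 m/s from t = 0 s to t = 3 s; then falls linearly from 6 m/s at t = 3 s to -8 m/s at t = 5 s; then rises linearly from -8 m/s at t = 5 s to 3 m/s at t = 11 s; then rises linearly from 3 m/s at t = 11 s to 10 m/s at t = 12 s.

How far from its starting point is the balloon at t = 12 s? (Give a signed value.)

7.5 m

Displacement is the signed area under the v-t curve.
0–3 s: 6 × 3 = 18 m
3–5 s: ½(6 + -8)(2) = -2 m
5–11 s: ½(-8 + 3)(6) = -15 m
11–12 s: ½(3 + 10)(1) = 6.5 m
Net displacement = 7.5 m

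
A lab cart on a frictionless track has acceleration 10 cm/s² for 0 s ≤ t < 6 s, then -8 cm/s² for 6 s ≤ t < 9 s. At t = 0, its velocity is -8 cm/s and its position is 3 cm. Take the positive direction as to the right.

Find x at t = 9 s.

On each constant-a segment, Δv = aΔt and Δx = v₀Δt + ½aΔt²; chain segment to segment.
0–6 s: v starts -8 cm/s; Δx = -8·6 + ½·10·6² = 132 cm; v ends 52 cm/s.
6–9 s: v starts 52 cm/s; Δx = 52·3 + ½·-8·3² = 120 cm; v ends 28 cm/s.
x(9) = 3 + Σ Δx = 255 cm.

255 cm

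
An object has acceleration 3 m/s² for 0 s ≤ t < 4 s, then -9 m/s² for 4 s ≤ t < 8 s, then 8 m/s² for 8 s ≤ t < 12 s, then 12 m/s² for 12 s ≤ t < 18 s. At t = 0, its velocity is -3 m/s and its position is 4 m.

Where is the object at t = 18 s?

On each constant-a segment, Δv = aΔt and Δx = v₀Δt + ½aΔt²; chain segment to segment.
0–4 s: v starts -3 m/s; Δx = -3·4 + ½·3·4² = 12 m; v ends 9 m/s.
4–8 s: v starts 9 m/s; Δx = 9·4 + ½·-9·4² = -36 m; v ends -27 m/s.
8–12 s: v starts -27 m/s; Δx = -27·4 + ½·8·4² = -44 m; v ends 5 m/s.
12–18 s: v starts 5 m/s; Δx = 5·6 + ½·12·6² = 246 m; v ends 77 m/s.
x(18) = 4 + Σ Δx = 182 m.

182 m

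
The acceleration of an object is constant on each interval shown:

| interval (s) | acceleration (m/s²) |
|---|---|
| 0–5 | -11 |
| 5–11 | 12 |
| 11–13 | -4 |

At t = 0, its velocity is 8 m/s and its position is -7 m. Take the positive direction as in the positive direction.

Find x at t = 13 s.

-128.5 m

On each constant-a segment, Δv = aΔt and Δx = v₀Δt + ½aΔt²; chain segment to segment.
0–5 s: v starts 8 m/s; Δx = 8·5 + ½·-11·5² = -97.5 m; v ends -47 m/s.
5–11 s: v starts -47 m/s; Δx = -47·6 + ½·12·6² = -66 m; v ends 25 m/s.
11–13 s: v starts 25 m/s; Δx = 25·2 + ½·-4·2² = 42 m; v ends 17 m/s.
x(13) = -7 + Σ Δx = -128.5 m.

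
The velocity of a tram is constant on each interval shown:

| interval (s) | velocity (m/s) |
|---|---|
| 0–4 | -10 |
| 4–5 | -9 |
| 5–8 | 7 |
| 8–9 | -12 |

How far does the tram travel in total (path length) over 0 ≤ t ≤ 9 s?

82 m

Distance (not displacement) is the total path length: add the absolute areas under v-t.
0–4 s: |-10| × 4 = 40 m
4–5 s: |-9| × 1 = 9 m
5–8 s: |7| × 3 = 21 m
8–9 s: |-12| × 1 = 12 m
Total distance = 82 m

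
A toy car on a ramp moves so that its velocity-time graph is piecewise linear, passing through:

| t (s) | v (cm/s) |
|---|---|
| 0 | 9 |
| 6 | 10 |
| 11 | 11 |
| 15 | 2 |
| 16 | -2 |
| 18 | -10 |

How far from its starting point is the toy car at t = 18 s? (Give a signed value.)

Displacement is the signed area under the v-t curve.
0–6 s: ½(9 + 10)(6) = 57 cm
6–11 s: ½(10 + 11)(5) = 52.5 cm
11–15 s: ½(11 + 2)(4) = 26 cm
15–16 s: ½(2 + -2)(1) = 0 cm
16–18 s: ½(-2 + -10)(2) = -12 cm
Net displacement = 123.5 cm

123.5 cm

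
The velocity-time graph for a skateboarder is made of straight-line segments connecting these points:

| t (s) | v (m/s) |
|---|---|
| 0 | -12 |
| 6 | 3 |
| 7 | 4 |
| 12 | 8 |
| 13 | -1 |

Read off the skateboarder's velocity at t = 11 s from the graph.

On 7–12 s the graph is linear from 4 to 8 m/s: v(11) = 4 + (8 − 4)·(11 − 7)/(12 − 7) = 7.2 m/s.

7.2 m/s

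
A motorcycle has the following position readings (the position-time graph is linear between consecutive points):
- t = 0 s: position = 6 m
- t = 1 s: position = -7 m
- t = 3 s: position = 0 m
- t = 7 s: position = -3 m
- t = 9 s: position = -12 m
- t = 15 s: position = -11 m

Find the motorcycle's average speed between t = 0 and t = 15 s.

2.2 m/s

Average speed = (total path length)/(elapsed time); on a piecewise-linear x-t graph the path length is Σ|Δx|.
0–1 s: |Δx| = |-7 − 6| = 13 m
1–3 s: |Δx| = |0 − -7| = 7 m
3–7 s: |Δx| = |-3 − 0| = 3 m
7–9 s: |Δx| = |-12 − -3| = 9 m
9–15 s: |Δx| = |-11 − -12| = 1 m
Total path = 33 m; average speed = 33/15 = 2.2 m/s.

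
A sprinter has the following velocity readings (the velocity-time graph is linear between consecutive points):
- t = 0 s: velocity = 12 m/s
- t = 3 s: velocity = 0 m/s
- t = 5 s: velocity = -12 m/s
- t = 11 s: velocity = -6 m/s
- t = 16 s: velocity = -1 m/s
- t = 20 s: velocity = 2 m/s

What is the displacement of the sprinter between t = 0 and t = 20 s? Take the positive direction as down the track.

Displacement is the signed area under the v-t curve.
0–3 s: ½(12 + 0)(3) = 18 m
3–5 s: ½(0 + -12)(2) = -12 m
5–11 s: ½(-12 + -6)(6) = -54 m
11–16 s: ½(-6 + -1)(5) = -17.5 m
16–20 s: ½(-1 + 2)(4) = 2 m
Net displacement = -63.5 m

-63.5 m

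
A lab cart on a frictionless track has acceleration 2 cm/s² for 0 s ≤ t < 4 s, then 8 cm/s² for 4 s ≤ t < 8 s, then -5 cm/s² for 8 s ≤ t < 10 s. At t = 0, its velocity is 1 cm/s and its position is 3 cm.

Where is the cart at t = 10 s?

On each constant-a segment, Δv = aΔt and Δx = v₀Δt + ½aΔt²; chain segment to segment.
0–4 s: v starts 1 cm/s; Δx = 1·4 + ½·2·4² = 20 cm; v ends 9 cm/s.
4–8 s: v starts 9 cm/s; Δx = 9·4 + ½·8·4² = 100 cm; v ends 41 cm/s.
8–10 s: v starts 41 cm/s; Δx = 41·2 + ½·-5·2² = 72 cm; v ends 31 cm/s.
x(10) = 3 + Σ Δx = 195 cm.

195 cm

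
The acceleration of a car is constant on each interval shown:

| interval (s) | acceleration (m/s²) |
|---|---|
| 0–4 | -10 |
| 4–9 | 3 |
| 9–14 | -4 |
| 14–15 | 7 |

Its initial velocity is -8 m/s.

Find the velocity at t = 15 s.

-46 m/s

Δv equals the area under the a-t graph; then v = v₀ + Δv.
0–4 s: -10 × 4 = -40 m/s
4–9 s: 3 × 5 = 15 m/s
9–14 s: -4 × 5 = -20 m/s
14–15 s: 7 × 1 = 7 m/s
Δv = -38 m/s, so v(15) = -8 + (-38) = -46 m/s.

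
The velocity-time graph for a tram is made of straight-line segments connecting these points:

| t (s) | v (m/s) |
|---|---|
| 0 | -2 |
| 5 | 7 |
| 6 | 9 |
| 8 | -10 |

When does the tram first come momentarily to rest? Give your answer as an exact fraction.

v changes sign on 0–5 s (from -2 to 7); the graph is linear there, so v = 0 at t = 0 + (2)·(5 − 0)/(7 − -2) = 10/9 s.

t = 10/9 s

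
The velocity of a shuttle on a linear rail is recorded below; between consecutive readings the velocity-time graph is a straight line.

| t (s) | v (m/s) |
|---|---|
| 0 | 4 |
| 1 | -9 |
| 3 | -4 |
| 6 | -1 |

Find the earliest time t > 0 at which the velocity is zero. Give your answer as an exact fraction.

t = 4/13 s

v changes sign on 0–1 s (from 4 to -9); the graph is linear there, so v = 0 at t = 0 + (-4)·(1 − 0)/(-9 − 4) = 4/13 s.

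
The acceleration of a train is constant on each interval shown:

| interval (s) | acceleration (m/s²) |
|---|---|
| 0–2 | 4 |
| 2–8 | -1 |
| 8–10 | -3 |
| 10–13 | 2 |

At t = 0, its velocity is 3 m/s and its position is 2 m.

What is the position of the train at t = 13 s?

74 m

On each constant-a segment, Δv = aΔt and Δx = v₀Δt + ½aΔt²; chain segment to segment.
0–2 s: v starts 3 m/s; Δx = 3·2 + ½·4·2² = 14 m; v ends 11 m/s.
2–8 s: v starts 11 m/s; Δx = 11·6 + ½·-1·6² = 48 m; v ends 5 m/s.
8–10 s: v starts 5 m/s; Δx = 5·2 + ½·-3·2² = 4 m; v ends -1 m/s.
10–13 s: v starts -1 m/s; Δx = -1·3 + ½·2·3² = 6 m; v ends 5 m/s.
x(13) = 2 + Σ Δx = 74 m.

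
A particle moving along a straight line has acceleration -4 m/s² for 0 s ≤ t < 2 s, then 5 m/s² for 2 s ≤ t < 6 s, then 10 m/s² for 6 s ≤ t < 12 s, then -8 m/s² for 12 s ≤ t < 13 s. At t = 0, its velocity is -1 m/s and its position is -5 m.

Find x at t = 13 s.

On each constant-a segment, Δv = aΔt and Δx = v₀Δt + ½aΔt²; chain segment to segment.
0–2 s: v starts -1 m/s; Δx = -1·2 + ½·-4·2² = -10 m; v ends -9 m/s.
2–6 s: v starts -9 m/s; Δx = -9·4 + ½·5·4² = 4 m; v ends 11 m/s.
6–12 s: v starts 11 m/s; Δx = 11·6 + ½·10·6² = 246 m; v ends 71 m/s.
12–13 s: v starts 71 m/s; Δx = 71·1 + ½·-8·1² = 67 m; v ends 63 m/s.
x(13) = -5 + Σ Δx = 302 m.

302 m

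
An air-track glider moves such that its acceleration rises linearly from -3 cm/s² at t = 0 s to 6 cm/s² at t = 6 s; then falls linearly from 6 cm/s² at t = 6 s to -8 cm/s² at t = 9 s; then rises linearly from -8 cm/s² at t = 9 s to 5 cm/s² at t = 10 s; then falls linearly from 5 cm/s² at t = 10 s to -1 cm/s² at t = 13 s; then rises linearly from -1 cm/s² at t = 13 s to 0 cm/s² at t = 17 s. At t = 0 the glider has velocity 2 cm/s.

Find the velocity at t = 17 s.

10.5 cm/s

Δv equals the area under the a-t graph; then v = v₀ + Δv.
0–6 s: ½(-3 + 6)(6) = 9 cm/s
6–9 s: ½(6 + -8)(3) = -3 cm/s
9–10 s: ½(-8 + 5)(1) = -1.5 cm/s
10–13 s: ½(5 + -1)(3) = 6 cm/s
13–17 s: ½(-1 + 0)(4) = -2 cm/s
Δv = 8.5 cm/s, so v(17) = 2 + (8.5) = 10.5 cm/s.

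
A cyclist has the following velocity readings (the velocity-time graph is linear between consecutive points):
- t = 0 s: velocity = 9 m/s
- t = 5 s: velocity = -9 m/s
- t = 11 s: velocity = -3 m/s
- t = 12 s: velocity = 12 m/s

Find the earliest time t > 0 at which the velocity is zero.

v changes sign on 0–5 s (from 9 to -9); the graph is linear there, so v = 0 at t = 0 + (-9)·(5 − 0)/(-9 − 9) = 2.5 s.

t = 2.5 s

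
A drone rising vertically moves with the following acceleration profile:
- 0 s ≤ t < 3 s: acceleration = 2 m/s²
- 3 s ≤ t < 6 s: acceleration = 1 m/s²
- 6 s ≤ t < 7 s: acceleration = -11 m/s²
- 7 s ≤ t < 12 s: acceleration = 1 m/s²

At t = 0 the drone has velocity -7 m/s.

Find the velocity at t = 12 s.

Δv equals the area under the a-t graph; then v = v₀ + Δv.
0–3 s: 2 × 3 = 6 m/s
3–6 s: 1 × 3 = 3 m/s
6–7 s: -11 × 1 = -11 m/s
7–12 s: 1 × 5 = 5 m/s
Δv = 3 m/s, so v(12) = -7 + (3) = -4 m/s.

-4 m/s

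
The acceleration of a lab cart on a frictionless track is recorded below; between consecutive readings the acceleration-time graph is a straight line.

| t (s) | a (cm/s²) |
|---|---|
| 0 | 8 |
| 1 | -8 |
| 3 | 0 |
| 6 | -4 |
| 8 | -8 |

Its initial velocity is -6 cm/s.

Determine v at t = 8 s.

-32 cm/s

Δv equals the area under the a-t graph; then v = v₀ + Δv.
0–1 s: ½(8 + -8)(1) = 0 cm/s
1–3 s: ½(-8 + 0)(2) = -8 cm/s
3–6 s: ½(0 + -4)(3) = -6 cm/s
6–8 s: ½(-4 + -8)(2) = -12 cm/s
Δv = -26 cm/s, so v(8) = -6 + (-26) = -32 cm/s.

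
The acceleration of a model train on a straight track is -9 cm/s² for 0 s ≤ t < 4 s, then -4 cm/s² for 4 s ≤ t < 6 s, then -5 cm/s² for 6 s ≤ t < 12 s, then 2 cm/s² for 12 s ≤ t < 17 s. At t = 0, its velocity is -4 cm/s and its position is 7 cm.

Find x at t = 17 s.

-912 cm

On each constant-a segment, Δv = aΔt and Δx = v₀Δt + ½aΔt²; chain segment to segment.
0–4 s: v starts -4 cm/s; Δx = -4·4 + ½·-9·4² = -88 cm; v ends -40 cm/s.
4–6 s: v starts -40 cm/s; Δx = -40·2 + ½·-4·2² = -88 cm; v ends -48 cm/s.
6–12 s: v starts -48 cm/s; Δx = -48·6 + ½·-5·6² = -378 cm; v ends -78 cm/s.
12–17 s: v starts -78 cm/s; Δx = -78·5 + ½·2·5² = -365 cm; v ends -68 cm/s.
x(17) = 7 + Σ Δx = -912 cm.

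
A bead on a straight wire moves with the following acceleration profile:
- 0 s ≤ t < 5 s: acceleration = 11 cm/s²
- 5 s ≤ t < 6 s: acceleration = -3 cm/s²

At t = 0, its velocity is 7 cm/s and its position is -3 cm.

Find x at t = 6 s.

On each constant-a segment, Δv = aΔt and Δx = v₀Δt + ½aΔt²; chain segment to segment.
0–5 s: v starts 7 cm/s; Δx = 7·5 + ½·11·5² = 172.5 cm; v ends 62 cm/s.
5–6 s: v starts 62 cm/s; Δx = 62·1 + ½·-3·1² = 60.5 cm; v ends 59 cm/s.
x(6) = -3 + Σ Δx = 230 cm.

230 cm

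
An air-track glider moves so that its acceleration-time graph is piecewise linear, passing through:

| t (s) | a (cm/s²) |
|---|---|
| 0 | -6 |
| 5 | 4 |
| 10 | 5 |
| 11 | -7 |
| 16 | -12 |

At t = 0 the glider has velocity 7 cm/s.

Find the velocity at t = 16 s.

Δv equals the area under the a-t graph; then v = v₀ + Δv.
0–5 s: ½(-6 + 4)(5) = -5 cm/s
5–10 s: ½(4 + 5)(5) = 22.5 cm/s
10–11 s: ½(5 + -7)(1) = -1 cm/s
11–16 s: ½(-7 + -12)(5) = -47.5 cm/s
Δv = -31 cm/s, so v(16) = 7 + (-31) = -24 cm/s.

-24 cm/s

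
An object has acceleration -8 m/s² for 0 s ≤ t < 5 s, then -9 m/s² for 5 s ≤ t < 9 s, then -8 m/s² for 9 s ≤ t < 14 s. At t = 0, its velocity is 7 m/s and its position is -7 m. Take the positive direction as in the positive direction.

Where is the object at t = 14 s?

-721 m

On each constant-a segment, Δv = aΔt and Δx = v₀Δt + ½aΔt²; chain segment to segment.
0–5 s: v starts 7 m/s; Δx = 7·5 + ½·-8·5² = -65 m; v ends -33 m/s.
5–9 s: v starts -33 m/s; Δx = -33·4 + ½·-9·4² = -204 m; v ends -69 m/s.
9–14 s: v starts -69 m/s; Δx = -69·5 + ½·-8·5² = -445 m; v ends -109 m/s.
x(14) = -7 + Σ Δx = -721 m.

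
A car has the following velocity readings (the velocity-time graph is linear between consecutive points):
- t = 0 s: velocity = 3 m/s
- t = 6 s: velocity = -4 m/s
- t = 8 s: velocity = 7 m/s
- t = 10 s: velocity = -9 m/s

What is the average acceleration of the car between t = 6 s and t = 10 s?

-1.25 m/s²

Average acceleration = Δv/Δt = (-9 − -4)/(10 − 6) = -1.25 m/s².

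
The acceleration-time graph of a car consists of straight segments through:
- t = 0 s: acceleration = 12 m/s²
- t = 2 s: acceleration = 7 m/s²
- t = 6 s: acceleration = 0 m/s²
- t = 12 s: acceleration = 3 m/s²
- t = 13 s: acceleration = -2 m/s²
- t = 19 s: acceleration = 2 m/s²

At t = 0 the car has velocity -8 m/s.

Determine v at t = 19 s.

Δv equals the area under the a-t graph; then v = v₀ + Δv.
0–2 s: ½(12 + 7)(2) = 19 m/s
2–6 s: ½(7 + 0)(4) = 14 m/s
6–12 s: ½(0 + 3)(6) = 9 m/s
12–13 s: ½(3 + -2)(1) = 0.5 m/s
13–19 s: ½(-2 + 2)(6) = 0 m/s
Δv = 42.5 m/s, so v(19) = -8 + (42.5) = 34.5 m/s.

34.5 m/s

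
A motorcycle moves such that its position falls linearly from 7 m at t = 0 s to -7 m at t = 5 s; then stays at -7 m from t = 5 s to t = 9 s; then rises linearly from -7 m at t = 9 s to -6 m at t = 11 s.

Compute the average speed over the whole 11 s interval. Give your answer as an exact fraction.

15/11 m/s

Average speed = (total path length)/(elapsed time); on a piecewise-linear x-t graph the path length is Σ|Δx|.
0–5 s: |Δx| = |-7 − 7| = 14 m
5–9 s: |Δx| = |-7 − -7| = 0 m
9–11 s: |Δx| = |-6 − -7| = 1 m
Total path = 15 m; average speed = 15/11 = 15/11 m/s.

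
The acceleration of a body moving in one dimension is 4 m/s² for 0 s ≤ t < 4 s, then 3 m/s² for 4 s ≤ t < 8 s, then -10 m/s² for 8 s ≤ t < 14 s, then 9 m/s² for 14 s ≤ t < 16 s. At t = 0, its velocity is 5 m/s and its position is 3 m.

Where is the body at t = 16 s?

145 m

On each constant-a segment, Δv = aΔt and Δx = v₀Δt + ½aΔt²; chain segment to segment.
0–4 s: v starts 5 m/s; Δx = 5·4 + ½·4·4² = 52 m; v ends 21 m/s.
4–8 s: v starts 21 m/s; Δx = 21·4 + ½·3·4² = 108 m; v ends 33 m/s.
8–14 s: v starts 33 m/s; Δx = 33·6 + ½·-10·6² = 18 m; v ends -27 m/s.
14–16 s: v starts -27 m/s; Δx = -27·2 + ½·9·2² = -36 m; v ends -9 m/s.
x(16) = 3 + Σ Δx = 145 m.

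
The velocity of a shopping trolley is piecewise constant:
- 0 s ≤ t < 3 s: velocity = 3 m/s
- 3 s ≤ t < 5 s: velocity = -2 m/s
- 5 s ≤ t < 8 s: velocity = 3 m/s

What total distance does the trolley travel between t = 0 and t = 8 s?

Distance (not displacement) is the total path length: add the absolute areas under v-t.
0–3 s: |3| × 3 = 9 m
3–5 s: |-2| × 2 = 4 m
5–8 s: |3| × 3 = 9 m
Total distance = 22 m

22 m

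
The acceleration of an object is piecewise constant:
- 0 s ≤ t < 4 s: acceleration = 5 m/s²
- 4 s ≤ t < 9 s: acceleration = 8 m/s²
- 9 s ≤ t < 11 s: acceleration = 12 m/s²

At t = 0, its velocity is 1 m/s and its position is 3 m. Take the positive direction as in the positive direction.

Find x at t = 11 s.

On each constant-a segment, Δv = aΔt and Δx = v₀Δt + ½aΔt²; chain segment to segment.
0–4 s: v starts 1 m/s; Δx = 1·4 + ½·5·4² = 44 m; v ends 21 m/s.
4–9 s: v starts 21 m/s; Δx = 21·5 + ½·8·5² = 205 m; v ends 61 m/s.
9–11 s: v starts 61 m/s; Δx = 61·2 + ½·12·2² = 146 m; v ends 85 m/s.
x(11) = 3 + Σ Δx = 398 m.

398 m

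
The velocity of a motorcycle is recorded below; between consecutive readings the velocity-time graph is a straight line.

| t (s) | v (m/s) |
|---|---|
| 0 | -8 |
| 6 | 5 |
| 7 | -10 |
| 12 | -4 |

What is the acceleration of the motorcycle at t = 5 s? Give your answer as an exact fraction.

Acceleration is the slope of the v-t graph on 0–6 s: (5 − -8)/(6 − 0) = 13/6 m/s².

13/6 m/s²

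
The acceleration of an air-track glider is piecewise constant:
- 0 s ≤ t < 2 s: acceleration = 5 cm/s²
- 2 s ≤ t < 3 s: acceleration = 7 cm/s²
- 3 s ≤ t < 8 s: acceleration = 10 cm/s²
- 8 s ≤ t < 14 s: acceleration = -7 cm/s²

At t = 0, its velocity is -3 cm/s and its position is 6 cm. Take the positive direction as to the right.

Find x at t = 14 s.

473.5 cm

On each constant-a segment, Δv = aΔt and Δx = v₀Δt + ½aΔt²; chain segment to segment.
0–2 s: v starts -3 cm/s; Δx = -3·2 + ½·5·2² = 4 cm; v ends 7 cm/s.
2–3 s: v starts 7 cm/s; Δx = 7·1 + ½·7·1² = 10.5 cm; v ends 14 cm/s.
3–8 s: v starts 14 cm/s; Δx = 14·5 + ½·10·5² = 195 cm; v ends 64 cm/s.
8–14 s: v starts 64 cm/s; Δx = 64·6 + ½·-7·6² = 258 cm; v ends 22 cm/s.
x(14) = 6 + Σ Δx = 473.5 cm.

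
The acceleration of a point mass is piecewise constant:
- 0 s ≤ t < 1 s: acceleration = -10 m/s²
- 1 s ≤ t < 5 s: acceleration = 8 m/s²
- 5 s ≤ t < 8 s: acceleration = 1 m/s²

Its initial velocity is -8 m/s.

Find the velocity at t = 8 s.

Δv equals the area under the a-t graph; then v = v₀ + Δv.
0–1 s: -10 × 1 = -10 m/s
1–5 s: 8 × 4 = 32 m/s
5–8 s: 1 × 3 = 3 m/s
Δv = 25 m/s, so v(8) = -8 + (25) = 17 m/s.

17 m/s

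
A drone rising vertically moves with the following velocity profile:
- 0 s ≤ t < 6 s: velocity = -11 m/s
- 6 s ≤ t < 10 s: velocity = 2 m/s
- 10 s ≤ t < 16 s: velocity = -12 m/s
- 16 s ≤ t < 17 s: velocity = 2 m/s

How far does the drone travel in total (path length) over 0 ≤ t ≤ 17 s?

148 m

Total distance travelled is ∫|v| dt — sum the magnitudes of each area piece.
0–6 s: |-11| × 6 = 66 m
6–10 s: |2| × 4 = 8 m
10–16 s: |-12| × 6 = 72 m
16–17 s: |2| × 1 = 2 m
Total distance = 148 m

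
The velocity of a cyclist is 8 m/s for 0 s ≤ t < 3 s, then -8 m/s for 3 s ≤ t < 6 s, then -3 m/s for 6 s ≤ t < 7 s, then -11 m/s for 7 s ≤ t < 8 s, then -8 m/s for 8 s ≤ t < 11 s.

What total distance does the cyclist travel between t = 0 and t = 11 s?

Distance (not displacement) is the total path length: add the absolute areas under v-t.
0–3 s: |8| × 3 = 24 m
3–6 s: |-8| × 3 = 24 m
6–7 s: |-3| × 1 = 3 m
7–8 s: |-11| × 1 = 11 m
8–11 s: |-8| × 3 = 24 m
Total distance = 86 m

86 m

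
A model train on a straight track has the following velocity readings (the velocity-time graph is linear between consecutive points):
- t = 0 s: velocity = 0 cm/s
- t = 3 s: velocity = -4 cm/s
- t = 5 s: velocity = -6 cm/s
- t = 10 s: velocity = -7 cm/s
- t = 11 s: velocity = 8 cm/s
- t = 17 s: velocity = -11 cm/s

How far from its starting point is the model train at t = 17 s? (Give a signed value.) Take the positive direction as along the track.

Net displacement equals the area under the velocity-time graph (areas below the axis count negative).
0–3 s: ½(0 + -4)(3) = -6 cm
3–5 s: ½(-4 + -6)(2) = -10 cm
5–10 s: ½(-6 + -7)(5) = -32.5 cm
10–11 s: ½(-7 + 8)(1) = 0.5 cm
11–17 s: ½(8 + -11)(6) = -9 cm
Net displacement = -57 cm

-57 cm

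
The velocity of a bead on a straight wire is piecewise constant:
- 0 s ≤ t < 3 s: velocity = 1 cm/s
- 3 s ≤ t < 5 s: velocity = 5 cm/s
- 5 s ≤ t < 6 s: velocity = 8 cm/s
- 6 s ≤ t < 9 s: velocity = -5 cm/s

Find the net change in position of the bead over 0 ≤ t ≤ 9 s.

Net displacement equals the area under the velocity-time graph (areas below the axis count negative).
0–3 s: 1 × 3 = 3 cm
3–5 s: 5 × 2 = 10 cm
5–6 s: 8 × 1 = 8 cm
6–9 s: -5 × 3 = -15 cm
Net displacement = 6 cm

6 cm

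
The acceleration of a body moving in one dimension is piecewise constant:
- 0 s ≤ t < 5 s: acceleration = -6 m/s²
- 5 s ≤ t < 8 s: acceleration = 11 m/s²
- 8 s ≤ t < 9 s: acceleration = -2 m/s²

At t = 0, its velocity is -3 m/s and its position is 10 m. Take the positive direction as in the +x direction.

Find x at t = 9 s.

On each constant-a segment, Δv = aΔt and Δx = v₀Δt + ½aΔt²; chain segment to segment.
0–5 s: v starts -3 m/s; Δx = -3·5 + ½·-6·5² = -90 m; v ends -33 m/s.
5–8 s: v starts -33 m/s; Δx = -33·3 + ½·11·3² = -49.5 m; v ends 0 m/s.
8–9 s: v starts 0 m/s; Δx = 0·1 + ½·-2·1² = -1 m; v ends -2 m/s.
x(9) = 10 + Σ Δx = -130.5 m.

-130.5 m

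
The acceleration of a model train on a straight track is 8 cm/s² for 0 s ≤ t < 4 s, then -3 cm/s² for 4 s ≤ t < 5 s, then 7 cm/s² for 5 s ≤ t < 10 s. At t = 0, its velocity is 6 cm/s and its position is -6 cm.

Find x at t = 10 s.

381 cm

On each constant-a segment, Δv = aΔt and Δx = v₀Δt + ½aΔt²; chain segment to segment.
0–4 s: v starts 6 cm/s; Δx = 6·4 + ½·8·4² = 88 cm; v ends 38 cm/s.
4–5 s: v starts 38 cm/s; Δx = 38·1 + ½·-3·1² = 36.5 cm; v ends 35 cm/s.
5–10 s: v starts 35 cm/s; Δx = 35·5 + ½·7·5² = 262.5 cm; v ends 70 cm/s.
x(10) = -6 + Σ Δx = 381 cm.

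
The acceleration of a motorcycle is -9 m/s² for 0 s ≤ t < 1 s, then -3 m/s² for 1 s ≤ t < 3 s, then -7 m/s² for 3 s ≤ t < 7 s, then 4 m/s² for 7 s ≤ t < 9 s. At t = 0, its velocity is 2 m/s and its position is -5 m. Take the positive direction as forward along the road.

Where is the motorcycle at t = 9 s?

-209.5 m

On each constant-a segment, Δv = aΔt and Δx = v₀Δt + ½aΔt²; chain segment to segment.
0–1 s: v starts 2 m/s; Δx = 2·1 + ½·-9·1² = -2.5 m; v ends -7 m/s.
1–3 s: v starts -7 m/s; Δx = -7·2 + ½·-3·2² = -20 m; v ends -13 m/s.
3–7 s: v starts -13 m/s; Δx = -13·4 + ½·-7·4² = -108 m; v ends -41 m/s.
7–9 s: v starts -41 m/s; Δx = -41·2 + ½·4·2² = -74 m; v ends -33 m/s.
x(9) = -5 + Σ Δx = -209.5 m.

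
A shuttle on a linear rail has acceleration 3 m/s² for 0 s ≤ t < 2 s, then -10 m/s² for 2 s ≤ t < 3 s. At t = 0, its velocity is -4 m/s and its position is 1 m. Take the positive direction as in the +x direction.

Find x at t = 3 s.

-4 m

On each constant-a segment, Δv = aΔt and Δx = v₀Δt + ½aΔt²; chain segment to segment.
0–2 s: v starts -4 m/s; Δx = -4·2 + ½·3·2² = -2 m; v ends 2 m/s.
2–3 s: v starts 2 m/s; Δx = 2·1 + ½·-10·1² = -3 m; v ends -8 m/s.
x(3) = 1 + Σ Δx = -4 m.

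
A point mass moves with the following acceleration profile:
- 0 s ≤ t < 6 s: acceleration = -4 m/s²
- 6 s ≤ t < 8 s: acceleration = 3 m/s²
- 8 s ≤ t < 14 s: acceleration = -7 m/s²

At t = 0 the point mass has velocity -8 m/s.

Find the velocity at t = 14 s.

Δv equals the area under the a-t graph; then v = v₀ + Δv.
0–6 s: -4 × 6 = -24 m/s
6–8 s: 3 × 2 = 6 m/s
8–14 s: -7 × 6 = -42 m/s
Δv = -60 m/s, so v(14) = -8 + (-60) = -68 m/s.

-68 m/s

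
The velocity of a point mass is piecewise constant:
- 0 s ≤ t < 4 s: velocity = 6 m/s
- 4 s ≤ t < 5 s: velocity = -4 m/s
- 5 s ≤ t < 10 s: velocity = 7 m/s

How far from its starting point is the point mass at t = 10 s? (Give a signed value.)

55 m

Displacement is the signed area under the v-t curve.
0–4 s: 6 × 4 = 24 m
4–5 s: -4 × 1 = -4 m
5–10 s: 7 × 5 = 35 m
Net displacement = 55 m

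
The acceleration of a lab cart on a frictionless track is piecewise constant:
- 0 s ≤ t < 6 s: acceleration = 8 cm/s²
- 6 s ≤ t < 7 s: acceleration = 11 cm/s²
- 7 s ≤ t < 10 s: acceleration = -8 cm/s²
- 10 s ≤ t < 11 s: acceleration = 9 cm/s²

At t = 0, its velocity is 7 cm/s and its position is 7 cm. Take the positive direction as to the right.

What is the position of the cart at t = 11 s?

On each constant-a segment, Δv = aΔt and Δx = v₀Δt + ½aΔt²; chain segment to segment.
0–6 s: v starts 7 cm/s; Δx = 7·6 + ½·8·6² = 186 cm; v ends 55 cm/s.
6–7 s: v starts 55 cm/s; Δx = 55·1 + ½·11·1² = 60.5 cm; v ends 66 cm/s.
7–10 s: v starts 66 cm/s; Δx = 66·3 + ½·-8·3² = 162 cm; v ends 42 cm/s.
10–11 s: v starts 42 cm/s; Δx = 42·1 + ½·9·1² = 46.5 cm; v ends 51 cm/s.
x(11) = 7 + Σ Δx = 462 cm.

462 cm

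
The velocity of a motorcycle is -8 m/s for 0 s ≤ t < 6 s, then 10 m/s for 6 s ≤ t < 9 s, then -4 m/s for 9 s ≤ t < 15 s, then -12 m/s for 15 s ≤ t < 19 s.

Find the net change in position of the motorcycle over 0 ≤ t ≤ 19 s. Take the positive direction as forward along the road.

Displacement is the signed area under the v-t curve.
0–6 s: -8 × 6 = -48 m
6–9 s: 10 × 3 = 30 m
9–15 s: -4 × 6 = -24 m
15–19 s: -12 × 4 = -48 m
Net displacement = -90 m

-90 m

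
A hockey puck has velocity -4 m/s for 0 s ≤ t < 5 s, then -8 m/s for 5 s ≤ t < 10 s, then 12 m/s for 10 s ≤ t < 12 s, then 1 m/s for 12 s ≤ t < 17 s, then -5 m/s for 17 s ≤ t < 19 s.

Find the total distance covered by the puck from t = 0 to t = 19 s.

99 m

Distance (not displacement) is the total path length: add the absolute areas under v-t.
0–5 s: |-4| × 5 = 20 m
5–10 s: |-8| × 5 = 40 m
10–12 s: |12| × 2 = 24 m
12–17 s: |1| × 5 = 5 m
17–19 s: |-5| × 2 = 10 m
Total distance = 99 m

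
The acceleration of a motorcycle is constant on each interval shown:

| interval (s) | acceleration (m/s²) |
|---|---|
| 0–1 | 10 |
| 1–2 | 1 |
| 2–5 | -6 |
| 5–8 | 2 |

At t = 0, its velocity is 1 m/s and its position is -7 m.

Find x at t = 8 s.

10.5 m

On each constant-a segment, Δv = aΔt and Δx = v₀Δt + ½aΔt²; chain segment to segment.
0–1 s: v starts 1 m/s; Δx = 1·1 + ½·10·1² = 6 m; v ends 11 m/s.
1–2 s: v starts 11 m/s; Δx = 11·1 + ½·1·1² = 11.5 m; v ends 12 m/s.
2–5 s: v starts 12 m/s; Δx = 12·3 + ½·-6·3² = 9 m; v ends -6 m/s.
5–8 s: v starts -6 m/s; Δx = -6·3 + ½·2·3² = -9 m; v ends 0 m/s.
x(8) = -7 + Σ Δx = 10.5 m.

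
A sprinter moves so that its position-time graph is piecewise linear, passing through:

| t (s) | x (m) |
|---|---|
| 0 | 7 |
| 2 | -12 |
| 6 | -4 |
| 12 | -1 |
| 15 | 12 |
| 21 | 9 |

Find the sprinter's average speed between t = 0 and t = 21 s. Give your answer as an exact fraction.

46/21 m/s

Average speed = (total path length)/(elapsed time); on a piecewise-linear x-t graph the path length is Σ|Δx|.
0–2 s: |Δx| = |-12 − 7| = 19 m
2–6 s: |Δx| = |-4 − -12| = 8 m
6–12 s: |Δx| = |-1 − -4| = 3 m
12–15 s: |Δx| = |12 − -1| = 13 m
15–21 s: |Δx| = |9 − 12| = 3 m
Total path = 46 m; average speed = 46/21 = 46/21 m/s.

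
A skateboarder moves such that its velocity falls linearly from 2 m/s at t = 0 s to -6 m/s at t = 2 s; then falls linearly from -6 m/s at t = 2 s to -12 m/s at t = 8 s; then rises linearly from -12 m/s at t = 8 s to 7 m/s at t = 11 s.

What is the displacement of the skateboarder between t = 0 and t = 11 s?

-65.5 m

Net displacement equals the area under the velocity-time graph (areas below the axis count negative).
0–2 s: ½(2 + -6)(2) = -4 m
2–8 s: ½(-6 + -12)(6) = -54 m
8–11 s: ½(-12 + 7)(3) = -7.5 m
Net displacement = -65.5 m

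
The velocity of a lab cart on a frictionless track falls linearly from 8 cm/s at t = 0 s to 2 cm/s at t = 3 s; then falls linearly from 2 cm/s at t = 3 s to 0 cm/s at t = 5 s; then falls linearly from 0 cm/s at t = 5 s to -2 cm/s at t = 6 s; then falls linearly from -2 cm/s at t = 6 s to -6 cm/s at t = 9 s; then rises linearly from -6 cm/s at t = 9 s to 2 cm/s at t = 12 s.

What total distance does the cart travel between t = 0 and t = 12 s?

37.5 cm

Total distance travelled is ∫|v| dt — sum the magnitudes of each area piece.
0–3 s: |½(8 + 2)(3)| = 15 cm
3–5 s: |½(2 + 0)(2)| = 2 cm
5–6 s: |½(0 + -2)(1)| = 1 cm
6–9 s: |½(-2 + -6)(3)| = 12 cm
9–12 s: v = 0 at t = 11.25 s; triangle areas 6.75 + 0.75 = 7.5 cm
Total distance = 37.5 cm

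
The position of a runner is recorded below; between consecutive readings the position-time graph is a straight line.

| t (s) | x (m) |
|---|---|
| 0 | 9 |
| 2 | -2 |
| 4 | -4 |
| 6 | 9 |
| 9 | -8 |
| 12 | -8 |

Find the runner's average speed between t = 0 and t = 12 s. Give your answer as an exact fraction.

Average speed = (total path length)/(elapsed time); on a piecewise-linear x-t graph the path length is Σ|Δx|.
0–2 s: |Δx| = |-2 − 9| = 11 m
2–4 s: |Δx| = |-4 − -2| = 2 m
4–6 s: |Δx| = |9 − -4| = 13 m
6–9 s: |Δx| = |-8 − 9| = 17 m
9–12 s: |Δx| = |-8 − -8| = 0 m
Total path = 43 m; average speed = 43/12 = 43/12 m/s.

43/12 m/s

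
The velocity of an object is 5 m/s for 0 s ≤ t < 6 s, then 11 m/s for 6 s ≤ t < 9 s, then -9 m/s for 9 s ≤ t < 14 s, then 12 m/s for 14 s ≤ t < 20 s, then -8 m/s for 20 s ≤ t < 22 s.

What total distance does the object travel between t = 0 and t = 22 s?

Total distance travelled is ∫|v| dt — sum the magnitudes of each area piece.
0–6 s: |5| × 6 = 30 m
6–9 s: |11| × 3 = 33 m
9–14 s: |-9| × 5 = 45 m
14–20 s: |12| × 6 = 72 m
20–22 s: |-8| × 2 = 16 m
Total distance = 196 m

196 m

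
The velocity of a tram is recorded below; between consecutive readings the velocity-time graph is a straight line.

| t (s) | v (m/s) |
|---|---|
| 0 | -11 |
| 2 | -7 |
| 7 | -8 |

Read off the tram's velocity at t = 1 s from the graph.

-9 m/s

On 0–2 s the graph is linear from -11 to -7 m/s: v(1) = -11 + (-7 − -11)·(1 − 0)/(2 − 0) = -9 m/s.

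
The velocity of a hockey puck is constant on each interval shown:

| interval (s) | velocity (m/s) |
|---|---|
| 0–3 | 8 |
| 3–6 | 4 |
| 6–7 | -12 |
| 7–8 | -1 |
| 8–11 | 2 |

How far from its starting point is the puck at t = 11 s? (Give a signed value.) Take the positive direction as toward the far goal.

Displacement is the signed area under the v-t curve.
0–3 s: 8 × 3 = 24 m
3–6 s: 4 × 3 = 12 m
6–7 s: -12 × 1 = -12 m
7–8 s: -1 × 1 = -1 m
8–11 s: 2 × 3 = 6 m
Net displacement = 29 m

29 m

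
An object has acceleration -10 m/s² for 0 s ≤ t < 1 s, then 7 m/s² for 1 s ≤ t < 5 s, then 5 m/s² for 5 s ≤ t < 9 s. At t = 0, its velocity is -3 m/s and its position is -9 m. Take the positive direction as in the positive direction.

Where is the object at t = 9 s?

87 m

On each constant-a segment, Δv = aΔt and Δx = v₀Δt + ½aΔt²; chain segment to segment.
0–1 s: v starts -3 m/s; Δx = -3·1 + ½·-10·1² = -8 m; v ends -13 m/s.
1–5 s: v starts -13 m/s; Δx = -13·4 + ½·7·4² = 4 m; v ends 15 m/s.
5–9 s: v starts 15 m/s; Δx = 15·4 + ½·5·4² = 100 m; v ends 35 m/s.
x(9) = -9 + Σ Δx = 87 m.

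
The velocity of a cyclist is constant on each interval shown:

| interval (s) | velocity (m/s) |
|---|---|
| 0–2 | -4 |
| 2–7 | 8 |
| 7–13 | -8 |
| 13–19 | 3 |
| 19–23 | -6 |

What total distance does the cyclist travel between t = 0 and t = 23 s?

Distance (not displacement) is the total path length: add the absolute areas under v-t.
0–2 s: |-4| × 2 = 8 m
2–7 s: |8| × 5 = 40 m
7–13 s: |-8| × 6 = 48 m
13–19 s: |3| × 6 = 18 m
19–23 s: |-6| × 4 = 24 m
Total distance = 138 m

138 m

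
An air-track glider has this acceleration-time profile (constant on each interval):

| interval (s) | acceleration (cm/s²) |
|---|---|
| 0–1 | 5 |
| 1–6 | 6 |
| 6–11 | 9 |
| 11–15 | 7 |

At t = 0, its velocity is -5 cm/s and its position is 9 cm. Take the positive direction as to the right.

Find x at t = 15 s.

On each constant-a segment, Δv = aΔt and Δx = v₀Δt + ½aΔt²; chain segment to segment.
0–1 s: v starts -5 cm/s; Δx = -5·1 + ½·5·1² = -2.5 cm; v ends 0 cm/s.
1–6 s: v starts 0 cm/s; Δx = 0·5 + ½·6·5² = 75 cm; v ends 30 cm/s.
6–11 s: v starts 30 cm/s; Δx = 30·5 + ½·9·5² = 262.5 cm; v ends 75 cm/s.
11–15 s: v starts 75 cm/s; Δx = 75·4 + ½·7·4² = 356 cm; v ends 103 cm/s.
x(15) = 9 + Σ Δx = 700 cm.

700 cm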